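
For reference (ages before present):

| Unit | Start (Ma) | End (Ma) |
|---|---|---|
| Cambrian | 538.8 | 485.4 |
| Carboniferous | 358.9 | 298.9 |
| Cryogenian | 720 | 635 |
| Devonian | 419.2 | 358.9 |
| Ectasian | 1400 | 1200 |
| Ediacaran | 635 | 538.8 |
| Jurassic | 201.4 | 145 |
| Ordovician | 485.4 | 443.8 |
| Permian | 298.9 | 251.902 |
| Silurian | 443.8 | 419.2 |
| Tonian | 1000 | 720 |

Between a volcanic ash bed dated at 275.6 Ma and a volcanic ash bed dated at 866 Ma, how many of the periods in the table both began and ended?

7

866 Ma sits inside the Tonian (1000–720) and 275.6 Ma inside the Permian (298.9–251.902); neither of those is wholly between the two dates.
The listed periods lying completely between them are Cryogenian, Ediacaran, Cambrian, Ordovician, Silurian, Devonian, Carboniferous — 7 in all.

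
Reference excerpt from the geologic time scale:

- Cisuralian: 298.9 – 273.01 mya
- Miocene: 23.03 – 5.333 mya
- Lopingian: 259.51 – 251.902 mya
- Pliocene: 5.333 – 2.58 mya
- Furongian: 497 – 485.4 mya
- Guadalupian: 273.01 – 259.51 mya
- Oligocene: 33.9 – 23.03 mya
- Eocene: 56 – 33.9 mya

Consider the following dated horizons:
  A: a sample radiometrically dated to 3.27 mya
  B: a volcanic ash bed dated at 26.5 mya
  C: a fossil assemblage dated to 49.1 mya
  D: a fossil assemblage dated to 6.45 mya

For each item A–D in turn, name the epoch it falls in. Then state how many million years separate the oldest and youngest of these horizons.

Match each age against the start–end ranges in the excerpt: A = 3.27 Ma → Pliocene (5.333–2.58); B = 26.5 Ma → Oligocene (33.9–23.03); C = 49.1 Ma → Eocene (56–33.9); D = 6.45 Ma → Miocene (23.03–5.333).
The largest age is 49.1 Ma and the smallest is 3.27 Ma; their difference is 45.83 Myr.

A — Pliocene; B — Oligocene; C — Eocene; D — Miocene; span 45.83 million years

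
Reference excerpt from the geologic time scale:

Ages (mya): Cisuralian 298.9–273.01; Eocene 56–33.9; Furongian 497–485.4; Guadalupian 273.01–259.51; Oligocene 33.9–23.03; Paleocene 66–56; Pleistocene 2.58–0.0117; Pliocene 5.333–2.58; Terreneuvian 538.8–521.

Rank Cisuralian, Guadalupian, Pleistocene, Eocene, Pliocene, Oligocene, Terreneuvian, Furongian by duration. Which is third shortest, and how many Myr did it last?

Oligocene, 10.87 million years

Start − end for each: Cisuralian 298.9 − 273.01 = 25.89; Guadalupian 273.01 − 259.51 = 13.5; Pleistocene 2.58 − 0.0117 = 2.5683; Eocene 56 − 33.9 = 22.1; Pliocene 5.333 − 2.58 = 2.753; Oligocene 33.9 − 23.03 = 10.87; Terreneuvian 538.8 − 521 = 17.8; Furongian 497 − 485.4 = 11.6.
Ranking these from shortest: Pleistocene < Pliocene < Oligocene < Furongian < Guadalupian < Terreneuvian < Eocene < Cisuralian.
Position 3 in that ranking is Oligocene, which lasted 10.87 Myr.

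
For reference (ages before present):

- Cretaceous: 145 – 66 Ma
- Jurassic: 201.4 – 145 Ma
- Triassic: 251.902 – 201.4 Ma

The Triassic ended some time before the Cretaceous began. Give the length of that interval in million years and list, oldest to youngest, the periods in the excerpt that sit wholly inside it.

56.4 million years; Jurassic

The Triassic closes at 201.4 Ma and the Cretaceous opens at 145 Ma, so the interval is 201.4 − 145 = 56.4 Myr.
A period fits inside if it starts at or after 201.4 Ma and ends at or before 145 Ma; oldest first that gives Jurassic.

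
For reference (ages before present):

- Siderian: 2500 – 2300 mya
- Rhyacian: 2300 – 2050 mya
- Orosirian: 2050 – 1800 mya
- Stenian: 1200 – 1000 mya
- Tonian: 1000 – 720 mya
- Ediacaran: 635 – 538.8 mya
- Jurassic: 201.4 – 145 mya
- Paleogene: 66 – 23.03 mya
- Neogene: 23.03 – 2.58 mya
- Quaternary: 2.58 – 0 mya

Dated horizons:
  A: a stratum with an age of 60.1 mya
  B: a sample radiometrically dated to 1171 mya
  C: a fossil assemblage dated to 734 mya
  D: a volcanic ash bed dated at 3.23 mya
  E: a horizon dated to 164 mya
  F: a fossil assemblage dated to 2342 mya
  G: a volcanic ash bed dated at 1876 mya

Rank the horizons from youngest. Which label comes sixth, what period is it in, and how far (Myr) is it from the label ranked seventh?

G, in the Orosirian; 466 million years to F

Sorted youngest-first by Ma: D (3.23), A (60.1), E (164), C (734), B (1171), G (1876), F (2342).
The sixth youngest is G at 1876 Ma, which lies in 2050–1800 Ma: the Orosirian.
The seventh youngest is F at 2342 Ma; separation = |1876 − 2342| = 466 Myr.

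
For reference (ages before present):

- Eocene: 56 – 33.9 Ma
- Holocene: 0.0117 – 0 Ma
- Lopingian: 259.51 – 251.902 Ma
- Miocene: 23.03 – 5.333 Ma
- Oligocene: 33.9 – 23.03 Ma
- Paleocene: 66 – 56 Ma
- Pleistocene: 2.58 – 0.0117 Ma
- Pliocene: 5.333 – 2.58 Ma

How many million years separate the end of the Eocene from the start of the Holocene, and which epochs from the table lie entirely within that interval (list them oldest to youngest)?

33.8883 million years; Oligocene, Miocene, Pliocene, Pleistocene

End of Eocene = 33.9 Ma; start of Holocene = 0.0117 Ma.
Gap = 33.9 − 0.0117 = 33.8883 Myr.
Epochs wholly inside 33.9–0.0117 Ma: Oligocene (33.9–23.03), Miocene (23.03–5.333), Pliocene (5.333–2.58), Pleistocene (2.58–0.0117).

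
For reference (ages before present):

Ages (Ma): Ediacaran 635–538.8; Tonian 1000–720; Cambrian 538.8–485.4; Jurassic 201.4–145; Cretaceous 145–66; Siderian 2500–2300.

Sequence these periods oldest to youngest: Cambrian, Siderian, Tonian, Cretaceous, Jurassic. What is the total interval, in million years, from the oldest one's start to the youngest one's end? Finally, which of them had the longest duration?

Start ages (Ma): Siderian 2500, Tonian 1000, Cambrian 538.8, Jurassic 201.4, Cretaceous 145.
Ordered oldest to youngest: Siderian, Tonian, Cambrian, Jurassic, Cretaceous.
Span = 2500 − 66 = 2434 Myr.
Durations: Cretaceous 79, Cambrian 53.4, Jurassic 56.4, Tonian 280, Siderian 200 → longest is Tonian (280 Myr).

Siderian → Tonian → Cambrian → Jurassic → Cretaceous; total span 2434 Myr; longest is Tonian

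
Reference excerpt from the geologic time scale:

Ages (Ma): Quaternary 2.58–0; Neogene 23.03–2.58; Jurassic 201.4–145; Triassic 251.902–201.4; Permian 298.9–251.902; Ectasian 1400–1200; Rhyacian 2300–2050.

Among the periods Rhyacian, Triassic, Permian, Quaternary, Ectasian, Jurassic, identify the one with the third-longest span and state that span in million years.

Jurassic, 56.4 million years

Durations: Rhyacian 250; Triassic 50.502; Permian 46.998; Quaternary 2.58; Ectasian 200; Jurassic 56.4 Myr.
Sorted longest-first: Rhyacian (250), Ectasian (200), Jurassic (56.4), Triassic (50.502), Permian (46.998), Quaternary (2.58).
The third longest is Jurassic at 56.4 Myr.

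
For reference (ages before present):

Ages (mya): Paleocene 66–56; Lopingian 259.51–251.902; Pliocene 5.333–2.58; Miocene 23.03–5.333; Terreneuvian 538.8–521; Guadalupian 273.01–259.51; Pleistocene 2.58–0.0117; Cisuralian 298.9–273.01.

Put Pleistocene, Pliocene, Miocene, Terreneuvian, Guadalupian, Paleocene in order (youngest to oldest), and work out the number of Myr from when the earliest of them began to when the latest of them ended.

Start ages (Ma): Terreneuvian 538.8, Guadalupian 273.01, Paleocene 66, Miocene 23.03, Pliocene 5.333, Pleistocene 2.58.
Ordered youngest to oldest: Pleistocene, Pliocene, Miocene, Paleocene, Guadalupian, Terreneuvian.
Span = 538.8 − 0.0117 = 538.7883 Myr.

Pleistocene, Pliocene, Miocene, Paleocene, Guadalupian, Terreneuvian; total span 538.7883 Myr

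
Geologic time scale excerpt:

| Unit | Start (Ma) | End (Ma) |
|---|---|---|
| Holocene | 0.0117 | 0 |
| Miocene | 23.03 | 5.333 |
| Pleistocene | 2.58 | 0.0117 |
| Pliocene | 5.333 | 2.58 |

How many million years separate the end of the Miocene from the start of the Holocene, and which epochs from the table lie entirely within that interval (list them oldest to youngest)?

5.3213 million years; Pliocene, Pleistocene

End of Miocene = 5.333 Ma; start of Holocene = 0.0117 Ma.
Gap = 5.333 − 0.0117 = 5.3213 Myr.
Epochs wholly inside 5.333–0.0117 Ma: Pliocene (5.333–2.58), Pleistocene (2.58–0.0117).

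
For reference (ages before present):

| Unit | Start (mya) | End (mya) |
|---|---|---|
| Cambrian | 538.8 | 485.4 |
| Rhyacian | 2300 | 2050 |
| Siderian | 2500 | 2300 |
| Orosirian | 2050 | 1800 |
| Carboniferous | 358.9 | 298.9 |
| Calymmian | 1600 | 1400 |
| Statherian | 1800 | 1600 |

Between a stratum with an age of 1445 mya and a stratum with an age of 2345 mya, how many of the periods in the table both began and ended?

The older date is 2345 Ma and the younger is 1445 Ma.
Periods with start < 2345 and end > 1445 Ma: Rhyacian (2300–2050), Orosirian (2050–1800), Statherian (1800–1600).
That is 3 complete periods.

3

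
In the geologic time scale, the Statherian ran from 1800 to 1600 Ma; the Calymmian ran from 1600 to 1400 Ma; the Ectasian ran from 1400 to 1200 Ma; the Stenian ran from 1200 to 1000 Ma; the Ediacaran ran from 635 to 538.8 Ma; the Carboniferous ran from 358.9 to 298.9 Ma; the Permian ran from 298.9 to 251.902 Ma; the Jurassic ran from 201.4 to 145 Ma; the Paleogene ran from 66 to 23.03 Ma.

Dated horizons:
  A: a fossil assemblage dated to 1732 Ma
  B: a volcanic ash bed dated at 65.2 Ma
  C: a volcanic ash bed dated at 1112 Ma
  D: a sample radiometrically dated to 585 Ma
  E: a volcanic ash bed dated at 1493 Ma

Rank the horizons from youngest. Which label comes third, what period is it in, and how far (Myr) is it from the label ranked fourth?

C, in the Stenian; 381 million years to E

Smaller Ma means younger, so youngest first: B 65.2 < D 585 < C 1112 < E 1493 < A 1732.
Counting 3 along gives C (1112 Ma); the excerpt puts that inside the Stenian, 1200–1000 Ma.
Next in line is E (1493 Ma), and 1493 − 1112 = 381 Myr.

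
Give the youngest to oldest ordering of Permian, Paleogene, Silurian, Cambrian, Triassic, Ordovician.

Paleogene, Triassic, Permian, Silurian, Ordovician, Cambrian

Era membership (oldest first within each) — Paleozoic: Cambrian, Ordovician, Silurian, Permian; Mesozoic: Triassic; Cenozoic: Paleogene. Paleozoic precedes Mesozoic, which precedes Cenozoic. Concatenating the groups in that era order and then reversing gives youngest to oldest.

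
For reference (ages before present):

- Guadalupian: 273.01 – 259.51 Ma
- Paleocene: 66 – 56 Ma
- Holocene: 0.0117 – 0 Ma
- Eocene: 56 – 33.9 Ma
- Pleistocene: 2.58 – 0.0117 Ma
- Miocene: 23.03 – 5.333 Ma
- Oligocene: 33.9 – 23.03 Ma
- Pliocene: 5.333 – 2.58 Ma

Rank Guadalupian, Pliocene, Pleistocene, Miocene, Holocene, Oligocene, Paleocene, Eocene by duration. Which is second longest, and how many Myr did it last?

Miocene, 17.697 million years

Durations: Guadalupian 13.5; Pliocene 2.753; Pleistocene 2.5683; Miocene 17.697; Holocene 0.0117; Oligocene 10.87; Paleocene 10; Eocene 22.1 Myr.
Sorted longest-first: Eocene (22.1), Miocene (17.697), Guadalupian (13.5), Oligocene (10.87), Paleocene (10), Pliocene (2.753), Pleistocene (2.5683), Holocene (0.0117).
The second longest is Miocene at 17.697 Myr.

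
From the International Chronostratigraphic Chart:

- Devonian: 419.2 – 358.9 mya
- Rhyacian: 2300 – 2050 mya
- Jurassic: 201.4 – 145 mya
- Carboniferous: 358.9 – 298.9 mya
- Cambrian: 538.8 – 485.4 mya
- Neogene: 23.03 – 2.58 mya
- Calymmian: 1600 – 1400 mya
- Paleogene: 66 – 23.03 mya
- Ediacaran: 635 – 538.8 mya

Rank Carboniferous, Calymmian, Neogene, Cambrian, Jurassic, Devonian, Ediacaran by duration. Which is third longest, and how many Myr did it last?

Devonian, 60.3 million years

Durations: Carboniferous 60; Calymmian 200; Neogene 20.45; Cambrian 53.4; Jurassic 56.4; Devonian 60.3; Ediacaran 96.2 Myr.
Sorted longest-first: Calymmian (200), Ediacaran (96.2), Devonian (60.3), Carboniferous (60), Jurassic (56.4), Cambrian (53.4), Neogene (20.45).
The third longest is Devonian at 60.3 Myr.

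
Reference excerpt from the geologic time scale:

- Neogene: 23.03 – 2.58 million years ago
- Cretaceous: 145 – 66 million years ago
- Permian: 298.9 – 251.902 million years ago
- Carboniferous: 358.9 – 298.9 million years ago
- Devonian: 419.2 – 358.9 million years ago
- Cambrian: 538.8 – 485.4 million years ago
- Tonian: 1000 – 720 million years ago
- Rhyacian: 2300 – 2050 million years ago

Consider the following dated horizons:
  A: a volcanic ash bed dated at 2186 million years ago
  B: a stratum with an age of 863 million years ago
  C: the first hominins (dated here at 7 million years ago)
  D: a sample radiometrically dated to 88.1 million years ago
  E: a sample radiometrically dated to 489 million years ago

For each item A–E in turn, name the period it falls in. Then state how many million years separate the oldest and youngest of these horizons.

A — Rhyacian; B — Tonian; C — Neogene; D — Cretaceous; E — Cambrian; span 2179 million years

Match each age against the start–end ranges in the excerpt: A = 2186 Ma → Rhyacian (2300–2050); B = 863 Ma → Tonian (1000–720); C = 7 Ma → Neogene (23.03–2.58); D = 88.1 Ma → Cretaceous (145–66); E = 489 Ma → Cambrian (538.8–485.4).
The largest age is 2186 Ma and the smallest is 7 Ma; their difference is 2179 Myr.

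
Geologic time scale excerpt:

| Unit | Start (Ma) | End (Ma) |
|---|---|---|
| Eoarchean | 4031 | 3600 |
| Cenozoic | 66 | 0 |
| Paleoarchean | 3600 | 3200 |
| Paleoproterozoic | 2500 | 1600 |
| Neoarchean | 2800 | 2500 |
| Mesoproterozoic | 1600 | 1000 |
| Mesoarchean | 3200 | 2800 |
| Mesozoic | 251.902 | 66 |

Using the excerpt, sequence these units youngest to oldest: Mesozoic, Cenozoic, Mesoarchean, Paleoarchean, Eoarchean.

Cenozoic → Mesozoic → Mesoarchean → Paleoarchean → Eoarchean

Read off each span (Ma): Mesozoic 251.902–66; Cenozoic 66–0; Mesoarchean 3200–2800; Paleoarchean 3600–3200; Eoarchean 4031–3600.
Larger Ma is older, so oldest→youngest is Eoarchean, Paleoarchean, Mesoarchean, Mesozoic, Cenozoic; reverse it for youngest→oldest.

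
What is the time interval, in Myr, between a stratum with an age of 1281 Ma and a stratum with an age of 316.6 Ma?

1281 − 316.6 = 964.4 million years.

964.4 million years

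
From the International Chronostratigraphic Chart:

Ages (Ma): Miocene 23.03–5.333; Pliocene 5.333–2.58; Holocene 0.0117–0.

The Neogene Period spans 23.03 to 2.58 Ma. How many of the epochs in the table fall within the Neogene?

2

Epochs inside 23.03–2.58 Ma: Miocene, Pliocene — 2 in total.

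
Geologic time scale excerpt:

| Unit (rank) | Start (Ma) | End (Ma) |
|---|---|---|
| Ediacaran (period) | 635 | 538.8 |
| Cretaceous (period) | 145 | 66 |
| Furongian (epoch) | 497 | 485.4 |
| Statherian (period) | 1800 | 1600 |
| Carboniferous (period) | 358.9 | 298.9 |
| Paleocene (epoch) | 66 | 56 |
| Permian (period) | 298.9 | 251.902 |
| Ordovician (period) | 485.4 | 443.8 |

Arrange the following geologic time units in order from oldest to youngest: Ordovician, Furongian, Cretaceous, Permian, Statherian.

Read off each span (Ma): Ordovician 485.4–443.8; Furongian 497–485.4; Cretaceous 145–66; Permian 298.9–251.902; Statherian 1800–1600.
Larger Ma is older, so oldest→youngest is Statherian, Furongian, Ordovician, Permian, Cretaceous.

Statherian → Furongian → Ordovician → Permian → Cretaceous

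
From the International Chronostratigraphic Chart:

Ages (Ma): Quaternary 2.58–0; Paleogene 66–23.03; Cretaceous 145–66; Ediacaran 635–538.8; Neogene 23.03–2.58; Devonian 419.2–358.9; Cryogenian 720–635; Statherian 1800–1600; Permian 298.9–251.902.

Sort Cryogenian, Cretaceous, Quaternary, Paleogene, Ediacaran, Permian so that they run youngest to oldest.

Quaternary, then Paleogene, then Cretaceous, then Permian, then Ediacaran, then Cryogenian

Sorting by start age (ascending Ma, since larger Ma = older): Quaternary start 2.58, Paleogene start 66, Cretaceous start 145, Permian start 298.9, Ediacaran start 635, Cryogenian start 720.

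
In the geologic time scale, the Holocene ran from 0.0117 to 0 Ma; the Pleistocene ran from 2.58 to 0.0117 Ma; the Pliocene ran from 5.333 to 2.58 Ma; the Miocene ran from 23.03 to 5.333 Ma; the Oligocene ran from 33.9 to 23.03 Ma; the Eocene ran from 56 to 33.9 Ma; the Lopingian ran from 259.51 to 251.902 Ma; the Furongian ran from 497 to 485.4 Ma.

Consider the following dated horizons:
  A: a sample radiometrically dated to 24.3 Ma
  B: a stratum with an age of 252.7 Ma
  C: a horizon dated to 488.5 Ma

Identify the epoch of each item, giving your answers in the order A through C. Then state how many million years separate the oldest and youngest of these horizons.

Match each age against the start–end ranges in the excerpt: A = 24.3 Ma → Oligocene (33.9–23.03); B = 252.7 Ma → Lopingian (259.51–251.902); C = 488.5 Ma → Furongian (497–485.4).
The largest age is 488.5 Ma and the smallest is 24.3 Ma; their difference is 464.2 Myr.

A — Oligocene; B — Lopingian; C — Furongian; span 464.2 million years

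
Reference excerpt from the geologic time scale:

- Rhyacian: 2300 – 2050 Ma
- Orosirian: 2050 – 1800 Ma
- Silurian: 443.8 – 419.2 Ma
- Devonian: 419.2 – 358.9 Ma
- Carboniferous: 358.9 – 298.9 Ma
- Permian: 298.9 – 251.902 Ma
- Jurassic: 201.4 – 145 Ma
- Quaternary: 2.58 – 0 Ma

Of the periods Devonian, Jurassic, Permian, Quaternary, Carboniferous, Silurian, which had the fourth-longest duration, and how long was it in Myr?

Durations: Devonian 60.3; Jurassic 56.4; Permian 46.998; Quaternary 2.58; Carboniferous 60; Silurian 24.6 Myr.
Sorted longest-first: Devonian (60.3), Carboniferous (60), Jurassic (56.4), Permian (46.998), Silurian (24.6), Quaternary (2.58).
The fourth longest is Permian at 46.998 Myr.

Permian, 46.998 million years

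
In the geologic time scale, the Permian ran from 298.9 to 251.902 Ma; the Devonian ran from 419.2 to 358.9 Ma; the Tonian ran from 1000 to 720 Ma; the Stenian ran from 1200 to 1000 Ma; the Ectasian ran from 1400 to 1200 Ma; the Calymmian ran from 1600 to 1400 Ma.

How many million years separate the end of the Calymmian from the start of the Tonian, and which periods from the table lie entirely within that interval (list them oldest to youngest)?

End of Calymmian = 1400 Ma; start of Tonian = 1000 Ma.
Gap = 1400 − 1000 = 400 Myr.
Periods wholly inside 1400–1000 Ma: Ectasian (1400–1200), Stenian (1200–1000).

400 million years; Ectasian, Stenian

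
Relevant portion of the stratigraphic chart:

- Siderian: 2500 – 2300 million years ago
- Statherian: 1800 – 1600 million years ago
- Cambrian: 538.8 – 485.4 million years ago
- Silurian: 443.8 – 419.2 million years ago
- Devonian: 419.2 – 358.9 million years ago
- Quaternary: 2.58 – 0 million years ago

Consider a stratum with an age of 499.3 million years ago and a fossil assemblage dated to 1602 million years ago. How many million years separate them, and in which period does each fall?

1102.7 million years apart; the first in the Cambrian, the second in the Statherian

Elapsed time: 1602 − 499.3 = 1102.7 Myr.
499.3 Ma lies within 538.8–485.4 Ma: Cambrian.
1602 Ma lies within 1800–1600 Ma: Statherian.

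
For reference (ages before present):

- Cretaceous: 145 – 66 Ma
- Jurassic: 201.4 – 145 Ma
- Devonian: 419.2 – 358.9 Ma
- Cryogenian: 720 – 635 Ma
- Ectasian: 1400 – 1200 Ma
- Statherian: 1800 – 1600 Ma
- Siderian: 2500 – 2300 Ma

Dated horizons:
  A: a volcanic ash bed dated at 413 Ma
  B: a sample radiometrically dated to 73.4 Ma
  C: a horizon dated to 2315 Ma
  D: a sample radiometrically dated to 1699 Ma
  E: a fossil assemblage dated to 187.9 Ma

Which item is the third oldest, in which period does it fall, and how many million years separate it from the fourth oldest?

Sorted oldest-first by Ma: C (2315), D (1699), A (413), E (187.9), B (73.4).
The third oldest is A at 413 Ma, which lies in 419.2–358.9 Ma: the Devonian.
The fourth oldest is E at 187.9 Ma; separation = |413 − 187.9| = 225.1 Myr.

A, in the Devonian; 225.1 million years to E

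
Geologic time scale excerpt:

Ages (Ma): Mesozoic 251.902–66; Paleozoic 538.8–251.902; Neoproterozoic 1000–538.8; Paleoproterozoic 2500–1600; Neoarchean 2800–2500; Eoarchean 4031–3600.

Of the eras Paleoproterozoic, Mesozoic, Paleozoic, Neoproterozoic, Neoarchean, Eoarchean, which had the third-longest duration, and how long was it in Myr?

Eoarchean, 431 million years

Start − end for each: Paleoproterozoic 2500 − 1600 = 900; Mesozoic 251.902 − 66 = 185.902; Paleozoic 538.8 − 251.902 = 286.898; Neoproterozoic 1000 − 538.8 = 461.2; Neoarchean 2800 − 2500 = 300; Eoarchean 4031 − 3600 = 431.
Ranking these from longest: Paleoproterozoic > Neoproterozoic > Eoarchean > Neoarchean > Paleozoic > Mesozoic.
Position 3 in that ranking is Eoarchean, which lasted 431 Myr.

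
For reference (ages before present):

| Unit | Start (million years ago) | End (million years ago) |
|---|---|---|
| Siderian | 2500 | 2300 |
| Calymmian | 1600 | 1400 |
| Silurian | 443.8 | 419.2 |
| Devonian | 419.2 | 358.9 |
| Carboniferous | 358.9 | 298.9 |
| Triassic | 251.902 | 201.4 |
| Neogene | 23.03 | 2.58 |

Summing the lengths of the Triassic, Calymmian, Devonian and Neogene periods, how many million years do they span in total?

331.252 million years

Duration is start − end for each: (251.902 − 201.4) + (1600 − 1400) + (419.2 − 358.9) + (23.03 − 2.58).
That is 50.502 + 200 + 60.3 + 20.45, which totals 331.252 million years.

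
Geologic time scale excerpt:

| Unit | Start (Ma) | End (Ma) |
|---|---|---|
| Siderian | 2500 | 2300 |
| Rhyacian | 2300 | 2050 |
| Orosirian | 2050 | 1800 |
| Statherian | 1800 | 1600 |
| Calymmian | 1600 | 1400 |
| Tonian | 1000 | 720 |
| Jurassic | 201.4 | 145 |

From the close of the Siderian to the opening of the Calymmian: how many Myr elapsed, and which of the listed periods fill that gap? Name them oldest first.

The Siderian closes at 2300 Ma and the Calymmian opens at 1600 Ma, so the interval is 2300 − 1600 = 700 Myr.
A period fits inside if it starts at or after 2300 Ma and ends at or before 1600 Ma; oldest first that gives Rhyacian, Orosirian, Statherian.

700 million years; Rhyacian, Orosirian, Statherian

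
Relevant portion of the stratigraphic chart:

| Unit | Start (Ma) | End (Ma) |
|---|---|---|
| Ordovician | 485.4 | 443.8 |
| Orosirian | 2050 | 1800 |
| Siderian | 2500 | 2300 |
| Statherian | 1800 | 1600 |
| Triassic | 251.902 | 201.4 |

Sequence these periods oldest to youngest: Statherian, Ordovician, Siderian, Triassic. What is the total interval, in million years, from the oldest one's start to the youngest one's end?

Siderian, Statherian, Ordovician, Triassic; total span 2298.6 Myr

From the excerpt: Statherian 1800–1600; Ordovician 485.4–443.8; Siderian 2500–2300; Triassic 251.902–201.4 (Ma).
Larger Ma is earlier, so the oldest is Siderian and the youngest is Triassic; oldest to youngest: Siderian, Statherian, Ordovician, Triassic.
Oldest start 2500 minus youngest end 201.4 gives 2298.6 Myr overall.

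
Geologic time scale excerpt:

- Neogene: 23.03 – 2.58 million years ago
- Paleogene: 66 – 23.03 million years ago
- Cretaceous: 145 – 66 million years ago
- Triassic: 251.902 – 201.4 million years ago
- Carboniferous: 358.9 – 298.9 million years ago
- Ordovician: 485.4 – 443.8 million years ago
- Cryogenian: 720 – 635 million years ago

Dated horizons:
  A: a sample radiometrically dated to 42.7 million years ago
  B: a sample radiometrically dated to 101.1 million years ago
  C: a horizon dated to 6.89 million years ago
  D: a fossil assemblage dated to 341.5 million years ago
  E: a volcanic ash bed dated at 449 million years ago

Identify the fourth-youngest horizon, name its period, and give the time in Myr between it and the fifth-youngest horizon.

Sorted youngest-first by Ma: C (6.89), A (42.7), B (101.1), D (341.5), E (449).
The fourth youngest is D at 341.5 Ma, which lies in 358.9–298.9 Ma: the Carboniferous.
The fifth youngest is E at 449 Ma; separation = |341.5 − 449| = 107.5 Myr.

D, in the Carboniferous; 107.5 million years to E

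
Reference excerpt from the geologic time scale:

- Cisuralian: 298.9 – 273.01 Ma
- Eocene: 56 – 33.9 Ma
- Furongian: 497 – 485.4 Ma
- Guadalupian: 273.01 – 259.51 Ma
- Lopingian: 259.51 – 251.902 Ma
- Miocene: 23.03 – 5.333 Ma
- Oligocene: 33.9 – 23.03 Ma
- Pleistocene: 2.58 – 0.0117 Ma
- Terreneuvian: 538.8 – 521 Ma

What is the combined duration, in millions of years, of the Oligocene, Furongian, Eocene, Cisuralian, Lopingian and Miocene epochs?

Each duration: Oligocene = 10.87; Furongian = 11.6; Eocene = 22.1; Cisuralian = 25.89; Lopingian = 7.608; Miocene = 17.697.
Sum: 10.87 + 11.6 + 22.1 + 25.89 + 7.608 + 17.697 = 95.765 Myr.

95.765 million years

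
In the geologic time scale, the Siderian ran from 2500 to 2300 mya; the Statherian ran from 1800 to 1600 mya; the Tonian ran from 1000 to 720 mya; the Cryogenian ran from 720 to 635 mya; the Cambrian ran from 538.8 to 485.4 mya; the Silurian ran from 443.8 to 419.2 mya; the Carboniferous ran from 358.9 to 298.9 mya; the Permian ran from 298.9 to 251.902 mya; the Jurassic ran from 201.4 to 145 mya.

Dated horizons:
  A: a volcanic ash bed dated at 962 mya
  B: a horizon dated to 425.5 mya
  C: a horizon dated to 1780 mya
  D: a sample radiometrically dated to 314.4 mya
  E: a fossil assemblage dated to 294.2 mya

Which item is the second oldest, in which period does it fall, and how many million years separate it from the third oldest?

A, in the Tonian; 536.5 million years to B

Larger Ma means older, so oldest first: C 1780 > A 962 > B 425.5 > D 314.4 > E 294.2.
Counting 2 along gives A (962 Ma); the excerpt puts that inside the Tonian, 1000–720 Ma.
Next in line is B (425.5 Ma), and 962 − 425.5 = 536.5 Myr.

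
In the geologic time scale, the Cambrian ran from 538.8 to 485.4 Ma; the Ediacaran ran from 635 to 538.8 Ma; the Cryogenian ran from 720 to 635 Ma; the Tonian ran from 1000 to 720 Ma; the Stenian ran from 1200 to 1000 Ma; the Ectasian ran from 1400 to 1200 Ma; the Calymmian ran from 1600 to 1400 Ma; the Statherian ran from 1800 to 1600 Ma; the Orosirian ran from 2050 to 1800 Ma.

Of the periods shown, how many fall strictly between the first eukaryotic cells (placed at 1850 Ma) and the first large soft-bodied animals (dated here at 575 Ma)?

1850 Ma sits inside the Orosirian (2050–1800) and 575 Ma inside the Ediacaran (635–538.8); neither of those is wholly between the two dates.
The listed periods lying completely between them are Statherian, Calymmian, Ectasian, Stenian, Tonian, Cryogenian — 6 in all.

6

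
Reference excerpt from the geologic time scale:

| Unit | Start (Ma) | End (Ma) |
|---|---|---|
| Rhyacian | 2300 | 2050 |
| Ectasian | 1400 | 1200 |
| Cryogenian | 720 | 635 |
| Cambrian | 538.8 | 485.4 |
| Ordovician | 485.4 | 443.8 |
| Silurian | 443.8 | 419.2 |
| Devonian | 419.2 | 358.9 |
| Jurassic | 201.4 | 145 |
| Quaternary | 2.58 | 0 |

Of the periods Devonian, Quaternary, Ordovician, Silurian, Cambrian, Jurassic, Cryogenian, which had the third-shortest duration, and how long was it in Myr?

Durations: Devonian 60.3; Quaternary 2.58; Ordovician 41.6; Silurian 24.6; Cambrian 53.4; Jurassic 56.4; Cryogenian 85 Myr.
Sorted shortest-first: Quaternary (2.58), Silurian (24.6), Ordovician (41.6), Cambrian (53.4), Jurassic (56.4), Devonian (60.3), Cryogenian (85).
The third shortest is Ordovician at 41.6 Myr.

Ordovician, 41.6 million years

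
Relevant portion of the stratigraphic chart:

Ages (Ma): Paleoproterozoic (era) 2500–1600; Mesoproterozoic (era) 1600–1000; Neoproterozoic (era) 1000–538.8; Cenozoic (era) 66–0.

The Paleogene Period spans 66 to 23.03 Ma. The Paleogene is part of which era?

Cenozoic

The Paleogene (66–23.03 Ma) lies entirely within 66–0 Ma, the Cenozoic Era.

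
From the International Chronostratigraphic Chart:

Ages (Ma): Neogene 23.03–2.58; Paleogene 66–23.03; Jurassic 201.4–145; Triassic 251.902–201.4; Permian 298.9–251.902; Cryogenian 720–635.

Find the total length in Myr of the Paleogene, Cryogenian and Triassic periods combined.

178.472 million years

Each duration: Paleogene = 42.97; Cryogenian = 85; Triassic = 50.502.
Sum: 42.97 + 85 + 50.502 = 178.472 Myr.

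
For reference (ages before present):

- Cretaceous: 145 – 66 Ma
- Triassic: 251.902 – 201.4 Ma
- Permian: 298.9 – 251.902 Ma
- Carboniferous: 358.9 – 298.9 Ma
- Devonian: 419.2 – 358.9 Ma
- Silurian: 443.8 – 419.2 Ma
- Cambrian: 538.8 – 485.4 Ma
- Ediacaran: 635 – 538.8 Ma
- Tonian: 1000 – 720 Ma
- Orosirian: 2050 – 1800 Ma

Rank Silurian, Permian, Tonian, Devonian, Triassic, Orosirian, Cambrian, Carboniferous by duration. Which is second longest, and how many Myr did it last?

Orosirian, 250 million years

Start − end for each: Silurian 443.8 − 419.2 = 24.6; Permian 298.9 − 251.902 = 46.998; Tonian 1000 − 720 = 280; Devonian 419.2 − 358.9 = 60.3; Triassic 251.902 − 201.4 = 50.502; Orosirian 2050 − 1800 = 250; Cambrian 538.8 − 485.4 = 53.4; Carboniferous 358.9 − 298.9 = 60.
Ranking these from longest: Tonian > Orosirian > Devonian > Carboniferous > Cambrian > Triassic > Permian > Silurian.
Position 2 in that ranking is Orosirian, which lasted 250 Myr.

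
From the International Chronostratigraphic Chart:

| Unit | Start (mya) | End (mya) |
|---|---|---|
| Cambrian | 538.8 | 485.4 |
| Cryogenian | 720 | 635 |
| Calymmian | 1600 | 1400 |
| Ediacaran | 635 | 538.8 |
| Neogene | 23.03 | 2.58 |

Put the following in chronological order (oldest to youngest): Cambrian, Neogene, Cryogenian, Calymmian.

The oldest of these is Calymmian (starts 1600 Ma) and the youngest is Neogene (ends 2.58 Ma).
In between, by decreasing start age: Cryogenian (720), Cambrian (538.8).

Calymmian, then Cryogenian, then Cambrian, then Neogene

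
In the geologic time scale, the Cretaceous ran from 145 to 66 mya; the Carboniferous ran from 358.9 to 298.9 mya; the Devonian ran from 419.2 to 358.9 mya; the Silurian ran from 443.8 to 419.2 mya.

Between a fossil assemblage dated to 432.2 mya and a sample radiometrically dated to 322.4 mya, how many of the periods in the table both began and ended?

1

The older date is 432.2 Ma and the younger is 322.4 Ma.
Periods with start < 432.2 and end > 322.4 Ma: Devonian (419.2–358.9).
That is 1 complete period.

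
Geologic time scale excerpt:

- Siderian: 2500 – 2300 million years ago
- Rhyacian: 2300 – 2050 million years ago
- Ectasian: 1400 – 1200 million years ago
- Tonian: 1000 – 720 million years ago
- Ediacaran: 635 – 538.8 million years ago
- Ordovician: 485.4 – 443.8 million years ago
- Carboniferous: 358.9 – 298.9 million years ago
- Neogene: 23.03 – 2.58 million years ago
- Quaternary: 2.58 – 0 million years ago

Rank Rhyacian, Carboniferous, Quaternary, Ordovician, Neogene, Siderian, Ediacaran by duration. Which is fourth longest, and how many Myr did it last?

Durations: Rhyacian 250; Carboniferous 60; Quaternary 2.58; Ordovician 41.6; Neogene 20.45; Siderian 200; Ediacaran 96.2 Myr.
Sorted longest-first: Rhyacian (250), Siderian (200), Ediacaran (96.2), Carboniferous (60), Ordovician (41.6), Neogene (20.45), Quaternary (2.58).
The fourth longest is Carboniferous at 60 Myr.

Carboniferous, 60 million years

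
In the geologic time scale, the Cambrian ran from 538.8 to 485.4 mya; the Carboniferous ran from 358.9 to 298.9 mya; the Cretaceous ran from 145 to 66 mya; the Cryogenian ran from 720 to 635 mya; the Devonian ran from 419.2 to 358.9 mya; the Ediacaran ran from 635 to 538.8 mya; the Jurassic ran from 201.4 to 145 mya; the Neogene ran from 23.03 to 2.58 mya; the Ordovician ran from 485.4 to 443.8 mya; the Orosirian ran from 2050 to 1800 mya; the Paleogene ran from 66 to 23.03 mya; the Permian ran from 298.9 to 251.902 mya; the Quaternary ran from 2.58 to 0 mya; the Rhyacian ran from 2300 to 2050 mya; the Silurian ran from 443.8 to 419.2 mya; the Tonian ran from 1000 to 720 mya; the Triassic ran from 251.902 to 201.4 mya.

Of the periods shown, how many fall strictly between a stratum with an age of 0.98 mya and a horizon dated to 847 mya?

13

847 Ma sits inside the Tonian (1000–720) and 0.98 Ma inside the Quaternary (2.58–0); neither of those is wholly between the two dates.
The listed periods lying completely between them are Cryogenian, Ediacaran, Cambrian, Ordovician, Silurian, Devonian, Carboniferous, Permian, Triassic, Jurassic, Cretaceous, Paleogene, Neogene — 13 in all.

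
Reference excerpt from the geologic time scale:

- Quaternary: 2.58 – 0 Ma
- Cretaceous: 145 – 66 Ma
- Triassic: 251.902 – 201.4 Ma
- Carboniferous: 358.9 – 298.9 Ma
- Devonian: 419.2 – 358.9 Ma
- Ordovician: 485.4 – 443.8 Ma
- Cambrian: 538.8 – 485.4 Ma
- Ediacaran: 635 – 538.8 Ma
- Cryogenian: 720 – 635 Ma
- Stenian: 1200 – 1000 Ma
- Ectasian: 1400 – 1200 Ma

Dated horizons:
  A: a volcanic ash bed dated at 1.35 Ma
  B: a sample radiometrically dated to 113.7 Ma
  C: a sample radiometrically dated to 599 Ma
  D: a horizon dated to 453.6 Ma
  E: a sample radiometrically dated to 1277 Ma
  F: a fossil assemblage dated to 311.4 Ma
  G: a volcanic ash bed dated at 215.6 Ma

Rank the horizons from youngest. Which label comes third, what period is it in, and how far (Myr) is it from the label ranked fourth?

G, in the Triassic; 95.8 million years to F

Smaller Ma means younger, so youngest first: A 1.35 < B 113.7 < G 215.6 < F 311.4 < D 453.6 < C 599 < E 1277.
Counting 3 along gives G (215.6 Ma); the excerpt puts that inside the Triassic, 251.902–201.4 Ma.
Next in line is F (311.4 Ma), and 311.4 − 215.6 = 95.8 Myr.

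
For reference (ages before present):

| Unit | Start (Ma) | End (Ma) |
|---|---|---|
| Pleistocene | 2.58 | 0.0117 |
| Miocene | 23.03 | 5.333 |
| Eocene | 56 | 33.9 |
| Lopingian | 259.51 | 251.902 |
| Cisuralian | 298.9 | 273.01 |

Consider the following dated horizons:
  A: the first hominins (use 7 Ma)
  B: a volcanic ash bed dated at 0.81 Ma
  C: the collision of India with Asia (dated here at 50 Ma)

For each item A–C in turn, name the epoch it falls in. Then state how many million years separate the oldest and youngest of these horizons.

A — Miocene; B — Pleistocene; C — Eocene; span 49.19 million years

Match each age against the start–end ranges in the excerpt: A = 7 Ma → Miocene (23.03–5.333); B = 0.81 Ma → Pleistocene (2.58–0.0117); C = 50 Ma → Eocene (56–33.9).
The largest age is 50 Ma and the smallest is 0.81 Ma; their difference is 49.19 Myr.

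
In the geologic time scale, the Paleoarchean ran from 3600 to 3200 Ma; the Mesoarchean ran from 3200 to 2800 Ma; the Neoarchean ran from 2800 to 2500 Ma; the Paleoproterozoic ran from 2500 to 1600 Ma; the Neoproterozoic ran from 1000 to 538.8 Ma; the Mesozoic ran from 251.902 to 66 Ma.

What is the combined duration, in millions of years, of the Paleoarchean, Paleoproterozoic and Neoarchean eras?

Duration is start − end for each: (3600 − 3200) + (2500 − 1600) + (2800 − 2500).
That is 400 + 900 + 300, which totals 1600 million years.

1600 million years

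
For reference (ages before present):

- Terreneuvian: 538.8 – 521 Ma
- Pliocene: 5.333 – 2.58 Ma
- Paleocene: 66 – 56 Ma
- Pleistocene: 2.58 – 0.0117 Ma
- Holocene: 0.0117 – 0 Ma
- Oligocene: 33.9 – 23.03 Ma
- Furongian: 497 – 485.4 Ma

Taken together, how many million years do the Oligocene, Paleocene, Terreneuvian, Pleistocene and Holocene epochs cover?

41.25 million years

Each duration: Oligocene = 10.87; Paleocene = 10; Terreneuvian = 17.8; Pleistocene = 2.5683; Holocene = 0.0117.
Sum: 10.87 + 10 + 17.8 + 2.5683 + 0.0117 = 41.25 Myr.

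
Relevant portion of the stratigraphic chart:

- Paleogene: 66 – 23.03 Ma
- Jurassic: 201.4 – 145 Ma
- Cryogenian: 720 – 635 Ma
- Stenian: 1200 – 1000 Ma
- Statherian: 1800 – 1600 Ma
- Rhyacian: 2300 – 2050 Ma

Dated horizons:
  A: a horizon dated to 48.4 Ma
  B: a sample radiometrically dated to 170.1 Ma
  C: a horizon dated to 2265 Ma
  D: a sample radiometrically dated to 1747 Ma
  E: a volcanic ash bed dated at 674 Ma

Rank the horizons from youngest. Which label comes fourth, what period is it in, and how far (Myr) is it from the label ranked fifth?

D, in the Statherian; 518 million years to C

Smaller Ma means younger, so youngest first: A 48.4 < B 170.1 < E 674 < D 1747 < C 2265.
Counting 4 along gives D (1747 Ma); the excerpt puts that inside the Statherian, 1800–1600 Ma.
Next in line is C (2265 Ma), and 2265 − 1747 = 518 Myr.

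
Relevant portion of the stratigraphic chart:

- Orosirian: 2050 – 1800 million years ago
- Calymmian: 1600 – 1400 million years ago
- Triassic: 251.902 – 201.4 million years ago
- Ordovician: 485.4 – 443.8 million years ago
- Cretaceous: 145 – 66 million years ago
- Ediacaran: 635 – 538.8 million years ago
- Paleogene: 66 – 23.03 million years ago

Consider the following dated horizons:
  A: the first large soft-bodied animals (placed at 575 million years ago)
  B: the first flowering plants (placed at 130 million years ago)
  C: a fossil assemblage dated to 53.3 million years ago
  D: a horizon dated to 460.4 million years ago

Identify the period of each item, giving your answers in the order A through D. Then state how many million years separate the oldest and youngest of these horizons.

A — Ediacaran; B — Cretaceous; C — Paleogene; D — Ordovician; span 521.7 million years

A: 575 Ma lies in 635–538.8 Ma, so Ediacaran.
B: 130 Ma lies in 145–66 Ma, so Cretaceous.
C: 53.3 Ma lies in 66–23.03 Ma, so Paleogene.
D: 460.4 Ma lies in 485.4–443.8 Ma, so Ordovician.
Oldest = 575 Ma, youngest = 53.3 Ma → span 521.7 Myr.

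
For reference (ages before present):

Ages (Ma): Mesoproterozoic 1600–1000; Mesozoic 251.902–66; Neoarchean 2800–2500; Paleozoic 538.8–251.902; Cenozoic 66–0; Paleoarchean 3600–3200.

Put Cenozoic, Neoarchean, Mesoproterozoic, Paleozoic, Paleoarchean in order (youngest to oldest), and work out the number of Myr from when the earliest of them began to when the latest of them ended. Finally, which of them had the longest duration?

Cenozoic → Paleozoic → Mesoproterozoic → Neoarchean → Paleoarchean; total span 3600 Myr; longest is Mesoproterozoic

Start ages (Ma): Paleoarchean 3600, Neoarchean 2800, Mesoproterozoic 1600, Paleozoic 538.8, Cenozoic 66.
Ordered youngest to oldest: Cenozoic, Paleozoic, Mesoproterozoic, Neoarchean, Paleoarchean.
Span = 3600 − 0 = 3600 Myr.
Durations: Cenozoic 66, Mesoproterozoic 600, Paleozoic 286.898, Neoarchean 300, Paleoarchean 400 → longest is Mesoproterozoic (600 Myr).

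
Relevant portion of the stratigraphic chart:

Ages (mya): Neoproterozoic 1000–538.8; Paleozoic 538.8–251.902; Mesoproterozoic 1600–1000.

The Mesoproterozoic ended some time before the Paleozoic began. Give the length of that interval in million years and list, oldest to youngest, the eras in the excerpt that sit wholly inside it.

End of Mesoproterozoic = 1000 Ma; start of Paleozoic = 538.8 Ma.
Gap = 1000 − 538.8 = 461.2 Myr.
Eras wholly inside 1000–538.8 Ma: Neoproterozoic (1000–538.8).

461.2 million years; Neoproterozoic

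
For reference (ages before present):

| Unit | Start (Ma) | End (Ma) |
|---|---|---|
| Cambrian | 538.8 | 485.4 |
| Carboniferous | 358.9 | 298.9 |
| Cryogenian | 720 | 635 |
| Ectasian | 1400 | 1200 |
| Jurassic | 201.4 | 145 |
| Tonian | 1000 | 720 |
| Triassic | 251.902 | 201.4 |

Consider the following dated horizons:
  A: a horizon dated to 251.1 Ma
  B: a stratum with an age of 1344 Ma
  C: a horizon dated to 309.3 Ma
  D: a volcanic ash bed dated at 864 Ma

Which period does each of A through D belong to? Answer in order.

Match each age against the start–end ranges in the excerpt: A = 251.1 Ma → Triassic (251.902–201.4); B = 1344 Ma → Ectasian (1400–1200); C = 309.3 Ma → Carboniferous (358.9–298.9); D = 864 Ma → Tonian (1000–720).

A — Triassic; B — Ectasian; C — Carboniferous; D — Tonian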